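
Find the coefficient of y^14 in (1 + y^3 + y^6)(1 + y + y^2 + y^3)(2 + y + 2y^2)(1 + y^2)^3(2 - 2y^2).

(1 + y^3 + y^6) has coefficients 1,0,0,1,0,0,1 for degrees 0…6.
(1 + y + y^2 + y^3) has coefficients 1,1,1,1,0,0,0,0,0,0,0,0,0,0,0 for degrees 0…14.
Multiplying by (2 + y + 2y^2) gives running coefficients 2,3,5,5,3,2,0,0,0,0,0,0,0,0,0 for degrees 0…14.
Multiplying by (1 + y^2)^3 gives running coefficients 2,3,11,14,24,26,26,24,14,11,3,2,0,0,0 for degrees 0…14.
Finally multiplying by (2 - 2y^2), the product of all factors after the first has coefficients 4,6,18,22,26,24,4,-4,-24,-26,-22,-18,-6,-4,0 for degrees 0…14.
[y^14] = 1·0 + 1·(-18) + 1·(-24) = -42.

-42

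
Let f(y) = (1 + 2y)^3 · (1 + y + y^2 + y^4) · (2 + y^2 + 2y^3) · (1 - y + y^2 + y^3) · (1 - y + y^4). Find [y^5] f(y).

(1 + 2y)^3 has coefficients 1,6,12,8 for degrees 0…3.
(1 + y + y^2 + y^4) has coefficients 1,1,1,0,1,0 for degrees 0…5.
Multiplying by (2 + y^2 + 2y^3) gives running coefficients 2,2,3,3,5,2 for degrees 0…5.
Multiplying by (1 - y + y^2 + y^3) gives running coefficients 2,0,3,4,7,3 for degrees 0…5.
Finally multiplying by (1 - y + y^4), the product of all factors after the first has coefficients 2,-2,3,1,5,-4 for degrees 0…5.
[y^5] = 1·(-4) + 6·5 + 12·1 + 8·3 = 62.

62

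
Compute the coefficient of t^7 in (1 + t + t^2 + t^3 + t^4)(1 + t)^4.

(1 + t + t^2 + t^3 + t^4) has coefficients 1,1,1,1,1 for degrees 0…4.
(1 + t)^4 has coefficients 1,4,6,4,1,0,0,0 for degrees 0…7.
[t^7] = 1·0 + 1·0 + 1·0 + 1·1 + 1·4 = 5.

5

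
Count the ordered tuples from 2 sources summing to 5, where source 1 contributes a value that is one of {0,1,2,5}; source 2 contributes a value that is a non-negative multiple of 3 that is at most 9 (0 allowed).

The generating function for the choices is (1 + q + q^2 + q^5)·(1 + q^3 + q^6 + q^9); the count is [q^5].
(1 + q + q^2 + q^5) has coefficients 1,1,1,0,0,1 for degrees 0…5.
(1 + q^3 + q^6 + q^9) has coefficients 1,0,0,1,0,0 for degrees 0…5.
[q^5] = 1·0 + 1·0 + 1·1 + 1·1 = 2.

2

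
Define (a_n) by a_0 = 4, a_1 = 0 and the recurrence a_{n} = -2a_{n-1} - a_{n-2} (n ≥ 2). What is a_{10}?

-36

The ordinary generating function has denominator 1 + 2q + q^2.
Iterating the recurrence: a_0,…,a_{10} = 4, 0, -4, 8, -12, 16, -20, 24, -28, 32, -36.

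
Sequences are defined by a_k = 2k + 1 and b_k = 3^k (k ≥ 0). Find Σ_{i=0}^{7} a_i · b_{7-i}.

The convolution is the t^7 coefficient of A(t)B(t).
Σ = 1·2187 + 3·729 + 5·243 + 7·81 + 9·27 + 11·9 + 13·3 + 15·1 = 6552.

6552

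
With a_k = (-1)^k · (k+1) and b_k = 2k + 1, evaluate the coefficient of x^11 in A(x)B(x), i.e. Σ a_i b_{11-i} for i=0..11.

6

The convolution is the x^11 coefficient of A(x)B(x).
Σ = 1·23 − 2·21 + 3·19 − 4·17 + 5·15 − 6·13 + 7·11 − 8·9 + 9·7 − 10·5 + 11·3 − 12·1 = 6.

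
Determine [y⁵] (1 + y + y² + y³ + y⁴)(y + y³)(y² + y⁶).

(1 + y + y² + y³ + y⁴) has coefficients 1,1,1,1,1 for degrees 0…4.
(y + y³) has coefficients 0,1,0,1,0,0 for degrees 0…5.
Finally multiplying by (y² + y⁶), the product of all factors after the first has coefficients 0,0,0,1,0,1 for degrees 0…5.
[y⁵] = 1·1 + 1·0 + 1·1 + 1·0 + 1·0 = 2.

2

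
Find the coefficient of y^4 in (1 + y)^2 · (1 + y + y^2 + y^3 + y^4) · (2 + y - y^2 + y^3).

(1 + y)^2 has coefficients 1,2,1 for degrees 0…2.
(1 + y + y^2 + y^3 + y^4) has coefficients 1,1,1,1,1 for degrees 0…4.
Finally multiplying by (2 + y - y^2 + y^3), the product of all factors after the first has coefficients 2,3,2,3,3 for degrees 0…4.
[y^4] = 1·3 + 2·3 + 1·2 = 11.

11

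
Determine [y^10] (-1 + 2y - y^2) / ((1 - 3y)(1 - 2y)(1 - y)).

Partial fractions give a closed form: a_n = (-2)·3^n + (1)·2^n.
At n = 10: a_10 = -117074.

-117074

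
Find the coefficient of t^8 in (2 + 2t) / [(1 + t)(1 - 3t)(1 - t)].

19682

The denominator gives the recurrence a_n = 3a_(n−1) + a_(n−2) − 3a_(n−3) for n ≥ 3; the numerator fixes a_0 = 2, a_1 = 8, a_2 = 26.
Iterating: 2, 8, 26, 80, 242, 728, 2186, 6560, 19682, so a_8 = 19682.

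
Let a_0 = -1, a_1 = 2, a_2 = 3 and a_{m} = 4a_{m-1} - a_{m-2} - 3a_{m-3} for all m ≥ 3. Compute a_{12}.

889664

The ordinary generating function has denominator 1 - 4z + z^2 + 3z^3.
Iterating the recurrence: a_0,…,a_{12} = -1, 2, 3, 13, 43, 150, 518, 1793, 6204, 21469, 74293, 257091, 889664.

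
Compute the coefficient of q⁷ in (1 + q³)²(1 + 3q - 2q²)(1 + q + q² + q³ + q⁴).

(1 + q³)² has coefficients 1,0,0,2,0,0,1 for degrees 0…6.
(1 + 3q - 2q²) has coefficients 1,3,-2,0,0,0,0,0 for degrees 0…7.
Finally multiplying by (1 + q + q² + q³ + q⁴), the product of all factors after the first has coefficients 1,4,2,2,2,1,-2,0 for degrees 0…7.
[q⁷] = 1·0 + 2·2 + 1·4 = 8.

8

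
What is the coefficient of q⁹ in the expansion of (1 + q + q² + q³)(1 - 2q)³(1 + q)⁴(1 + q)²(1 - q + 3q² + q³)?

-20

(1 + q + q² + q³) has coefficients 1,1,1,1 for degrees 0…3.
(1 - 2q)³ has coefficients 1,-6,12,-8,0,0,0,0,0,0 for degrees 0…9.
Multiplying by (1 + q)⁴ gives running coefficients 1,-2,-6,8,17,-6,-20,-8,0,0 for degrees 0…9.
Multiplying by (1 + q)² gives running coefficients 1,0,-9,-6,27,36,-15,-54,-36,-8 for degrees 0…9.
Finally multiplying by (1 - q + 3q² + q³), the product of all factors after the first has coefficients 1,-1,-6,4,6,-18,24,96,9,-149 for degrees 0…9.
[q⁹] = 1·(-149) + 1·9 + 1·96 + 1·24 = -20.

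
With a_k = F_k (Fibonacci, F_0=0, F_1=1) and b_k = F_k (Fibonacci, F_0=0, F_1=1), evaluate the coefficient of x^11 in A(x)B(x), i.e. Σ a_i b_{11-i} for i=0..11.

420

This is [x^11] in the product of the two ordinary generating functions.
Σ = 0·89 + 1·55 + 1·34 + 2·21 + 3·13 + 5·8 + 8·5 + 13·3 + 21·2 + 34·1 + 55·1 + 89·0 = 420.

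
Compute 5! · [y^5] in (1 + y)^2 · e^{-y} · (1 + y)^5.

34

The EGF product rule gives c_5 = Σ_{k_1+k_2+k_3=5} C(5; k_1,k_2,k_3) · ∏ g_i(k_i), where (1+y)^2 gives the falling factorial (2)_k; e^{-y} gives (-1)^k; (1+y)^5 gives the falling factorial (5)_k.
g_1(k) for k = 0…5: 1, 2, 2, 0, 0, 0.
g_2(k) for k = 0…5: 1, -1, 1, -1, 1, -1.
g_3(k) for k = 0…5: 1, 5, 20, 60, 120, 120.
First combine the last two factors: h(k) = Σ_j C(k,j)·g_2(j)·g_3(k−j) for k = 0…5: 1, 4, 11, 14, -19, -56.
c_5 = Σ_k C(5,k)·g_1(k)·h(5−k) = 1·1·(-56) + 5·2·(-19) + 10·2·14 = −56 − 190 + 280 = 34.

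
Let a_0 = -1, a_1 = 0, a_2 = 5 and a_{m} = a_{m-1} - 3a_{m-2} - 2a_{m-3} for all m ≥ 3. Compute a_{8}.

269

The ordinary generating function has denominator 1 - y + 3y^2 + 2y^3.
Iterating the recurrence: a_0,…,a_{8} = -1, 0, 5, 7, -8, -39, -29, 104, 269.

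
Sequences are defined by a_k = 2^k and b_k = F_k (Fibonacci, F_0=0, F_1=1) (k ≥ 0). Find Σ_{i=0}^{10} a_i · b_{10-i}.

The convolution is the t^10 coefficient of A(t)B(t).
Σ = 1·55 + 2·34 + 4·21 + 8·13 + 16·8 + 32·5 + 64·3 + 128·2 + 256·1 + 512·1 + 1024·0 = 1815.

1815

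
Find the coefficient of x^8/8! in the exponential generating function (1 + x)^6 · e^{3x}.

The EGF product rule gives c_8 = Σ_{k_1+k_2=8} C(8; k_1,k_2) · ∏ g_i(k_i), where (1+x)^6 gives the falling factorial (6)_k; e^{3x} gives (3)^k.
g_1(k) for k = 0…8: 1, 6, 30, 120, 360, 720, 720, 0, 0.
g_2(k) for k = 0…8: 1, 3, 9, 27, 81, 243, 729, 2187, 6561.
c_8 = Σ_k C(8,k)·g_1(k)·g_2(8−k) = 1·1·6561 + 8·6·2187 + 28·30·729 + 56·120·243 + 70·360·81 + 56·720·27 + 28·720·9 = 6561 + 104976 + 612360 + 1632960 + 2041200 + 1088640 + 181440 = 5668137.

5668137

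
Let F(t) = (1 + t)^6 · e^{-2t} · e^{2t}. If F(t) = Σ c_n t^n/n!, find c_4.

360

The EGF product rule gives c_4 = Σ_{k_1+k_2+k_3=4} C(4; k_1,k_2,k_3) · ∏ g_i(k_i), where (1+t)^6 gives the falling factorial (6)_k; e^{-2t} gives (-2)^k; e^{2t} gives (2)^k.
g_1(k) for k = 0…4: 1, 6, 30, 120, 360.
g_2(k) for k = 0…4: 1, -2, 4, -8, 16.
g_3(k) for k = 0…4: 1, 2, 4, 8, 16.
First combine the last two factors: h(k) = Σ_j C(k,j)·g_2(j)·g_3(k−j) for k = 0…4: 1, 0, 0, 0, 0.
c_4 = Σ_k C(4,k)·g_1(k)·h(4−k) = 1·360·1 = 360.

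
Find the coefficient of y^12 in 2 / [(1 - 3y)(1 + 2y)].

Partial fractions give a closed form: a_n = (6/5)·3^n + (4/5)·(-2)^n.
At n = 12: a_12 = 641006.

641006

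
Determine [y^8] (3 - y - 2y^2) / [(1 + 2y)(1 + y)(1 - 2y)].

938

Partial fractions give a closed form: a_n = (3)·(-2)^n + (-2/3)·(-1)^n + (2/3)·2^n.
At n = 8: a_8 = 938.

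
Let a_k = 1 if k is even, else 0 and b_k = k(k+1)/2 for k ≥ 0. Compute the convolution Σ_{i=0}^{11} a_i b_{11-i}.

161

The convolution is the x^11 coefficient of A(x)B(x).
Σ = 1·66 + 0·55 + 1·45 + 0·36 + 1·28 + 0·21 + 1·15 + 0·10 + 1·6 + 0·3 + 1·1 + 0·0 = 161.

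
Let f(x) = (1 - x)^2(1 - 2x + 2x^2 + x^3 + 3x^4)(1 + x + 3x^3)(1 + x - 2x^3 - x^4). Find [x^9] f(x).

9

(1 - x)^2 has coefficients 1,-2,1 for degrees 0…2.
(1 - 2x + 2x^2 + x^3 + 3x^4) has coefficients 1,-2,2,1,3,0,0,0,0,0 for degrees 0…9.
Multiplying by (1 + x + 3x^3) gives running coefficients 1,-1,0,6,-2,9,3,9,0,0 for degrees 0…9.
Finally multiplying by (1 + x - 2x^3 - x^4), the product of all factors after the first has coefficients 1,0,-1,4,5,8,0,10,-7,-15 for degrees 0…9.
[x^9] = 1·(-15) − 2·(-7) + 1·10 = 9.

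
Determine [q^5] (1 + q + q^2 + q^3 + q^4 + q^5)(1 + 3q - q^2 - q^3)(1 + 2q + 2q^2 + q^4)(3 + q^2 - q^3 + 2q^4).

57

(1 + q + q^2 + q^3 + q^4 + q^5) has coefficients 1,1,1,1,1,1 for degrees 0…5.
(1 + 3q - q^2 - q^3) has coefficients 1,3,-1,-1,0,0 for degrees 0…5.
Multiplying by (1 + 2q + 2q^2 + q^4) gives running coefficients 1,5,7,3,-3,1 for degrees 0…5.
Finally multiplying by (3 + q^2 - q^3 + 2q^4), the product of all factors after the first has coefficients 3,15,22,13,-5,9 for degrees 0…5.
[q^5] = 1·9 + 1·(-5) + 1·13 + 1·22 + 1·15 + 1·3 = 57.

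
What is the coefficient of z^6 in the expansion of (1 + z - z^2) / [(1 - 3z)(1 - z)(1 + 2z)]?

806

Partial fractions give a closed form: a_n = (11/10)·3^n + (-1/6)·1^n + (1/15)·(-2)^n.
At n = 6: a_6 = 806.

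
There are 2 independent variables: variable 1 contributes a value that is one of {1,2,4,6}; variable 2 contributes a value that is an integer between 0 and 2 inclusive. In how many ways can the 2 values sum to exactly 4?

2

The generating function for the choices is (y + y^2 + y^4 + y^6)·(1 + y + y^2); the count is [y^4].
(y + y^2 + y^4 + y^6) has coefficients 0,1,1,0,1 for degrees 0…4.
(1 + y + y^2) has coefficients 1,1,1,0,0 for degrees 0…4.
[y^4] = 1·0 + 1·1 + 1·1 = 2.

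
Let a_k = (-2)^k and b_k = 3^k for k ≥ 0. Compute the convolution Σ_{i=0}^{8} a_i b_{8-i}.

4039

Write out a_i and b_{8-i} for i = 0,…,8 and sum the products.
Σ = 1·6561 − 2·2187 + 4·729 − 8·243 + 16·81 − 32·27 + 64·9 − 128·3 + 256·1 = 4039.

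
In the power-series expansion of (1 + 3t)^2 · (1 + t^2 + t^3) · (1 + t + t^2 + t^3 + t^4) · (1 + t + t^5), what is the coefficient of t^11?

41

(1 + 3t)^2 has coefficients 1,6,9 for degrees 0…2.
(1 + t^2 + t^3) has coefficients 1,0,1,1,0,0,0,0,0,0,0,0 for degrees 0…11.
Multiplying by (1 + t + t^2 + t^3 + t^4) gives running coefficients 1,1,2,3,3,2,2,1,0,0,0,0 for degrees 0…11.
Finally multiplying by (1 + t + t^5), the product of all factors after the first has coefficients 1,2,3,5,6,6,5,5,4,3,2,2 for degrees 0…11.
[t^11] = 1·2 + 6·2 + 9·3 = 41.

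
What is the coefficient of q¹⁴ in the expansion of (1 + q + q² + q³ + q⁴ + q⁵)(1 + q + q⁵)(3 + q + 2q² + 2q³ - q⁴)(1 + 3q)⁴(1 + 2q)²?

15375

(1 + q + q² + q³ + q⁴ + q⁵) has coefficients 1,1,1,1,1,1 for degrees 0…5.
(1 + q + q⁵) has coefficients 1,1,0,0,0,1,0,0,0,0,0,0,0,0,0 for degrees 0…14.
Multiplying by (3 + q + 2q² + 2q³ - q⁴) gives running coefficients 3,4,3,4,1,2,1,2,2,-1,0,0,0,0,0 for degrees 0…14.
Multiplying by (1 + 3q)⁴ gives running coefficients 3,40,213,580,886,878,754,554,377,401,393,324,54,-81,0 for degrees 0…14.
Finally multiplying by (1 + 2q)², the product of all factors after the first has coefficients 3,52,385,1592,4058,6742,7810,7082,5609,4125,3505,3500,2922,1431,-108 for degrees 0…14.
[q¹⁴] = 1·(-108) + 1·1431 + 1·2922 + 1·3500 + 1·3505 + 1·4125 = 15375.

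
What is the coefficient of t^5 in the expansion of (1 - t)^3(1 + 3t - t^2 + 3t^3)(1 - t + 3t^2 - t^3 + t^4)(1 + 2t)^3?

-12

(1 - t)^3 has coefficients 1,-3,3,-1 for degrees 0…3.
(1 + 3t - t^2 + 3t^3) has coefficients 1,3,-1,3,0,0 for degrees 0…5.
Multiplying by (1 - t + 3t^2 - t^3 + t^4) gives running coefficients 1,2,-1,12,-8,13 for degrees 0…5.
Finally multiplying by (1 + 2t)^3, the product of all factors after the first has coefficients 1,8,23,38,68,101 for degrees 0…5.
[t^5] = 1·101 − 3·68 + 3·38 − 1·23 = -12.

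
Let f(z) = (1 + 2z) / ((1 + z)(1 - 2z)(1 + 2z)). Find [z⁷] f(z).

Partial fractions give a closed form: a_n = (1/3)·(-1)^n + (2/3)·2^n.
At n = 7: a_7 = 85.

85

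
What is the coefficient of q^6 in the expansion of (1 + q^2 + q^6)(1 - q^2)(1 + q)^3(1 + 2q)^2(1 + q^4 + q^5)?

(1 + q^2 + q^6) has coefficients 1,0,1,0,0,0,1 for degrees 0…6.
(1 - q^2) has coefficients 1,0,-1,0,0,0,0 for degrees 0…6.
Multiplying by (1 + q)^3 gives running coefficients 1,3,2,-2,-3,-1,0 for degrees 0…6.
Multiplying by (1 + 2q)^2 gives running coefficients 1,7,18,18,-3,-21,-16 for degrees 0…6.
Finally multiplying by (1 + q^4 + q^5), the product of all factors after the first has coefficients 1,7,18,18,-2,-13,9 for degrees 0…6.
[q^6] = 1·9 + 1·(-2) + 1·1 = 8.

8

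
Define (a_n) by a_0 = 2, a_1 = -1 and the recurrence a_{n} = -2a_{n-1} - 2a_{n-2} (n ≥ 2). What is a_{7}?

The ordinary generating function has denominator 1 + 2z + 2z^2.
Iterating the recurrence: a_0,…,a_{7} = 2, -1, -2, 6, -8, 4, 8, -24.

-24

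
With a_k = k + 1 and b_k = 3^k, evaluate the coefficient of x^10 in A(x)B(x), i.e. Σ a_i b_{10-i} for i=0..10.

132854

This is [x^10] in the product of the two ordinary generating functions.
Σ = 1·59049 + 2·19683 + 3·6561 + 4·2187 + 5·729 + 6·243 + 7·81 + 8·27 + 9·9 + 10·3 + 11·1 = 132854.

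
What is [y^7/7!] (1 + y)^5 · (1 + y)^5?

604800

The EGF product rule gives c_7 = Σ_{k_1+k_2=7} C(7; k_1,k_2) · ∏ g_i(k_i), where (1+y)^5 gives the falling factorial (5)_k; (1+y)^5 gives the falling factorial (5)_k.
g_1(k) for k = 0…7: 1, 5, 20, 60, 120, 120, 0, 0.
g_2(k) for k = 0…7: 1, 5, 20, 60, 120, 120, 0, 0.
c_7 = Σ_k C(7,k)·g_1(k)·g_2(7−k) = 21·20·120 + 35·60·120 + 35·120·60 + 21·120·20 = 50400 + 252000 + 252000 + 50400 = 604800.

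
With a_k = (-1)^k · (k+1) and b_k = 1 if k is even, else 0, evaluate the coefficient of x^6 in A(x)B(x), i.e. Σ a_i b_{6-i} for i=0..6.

The convolution is the x^6 coefficient of A(x)B(x).
Σ = 1·1 − 2·0 + 3·1 − 4·0 + 5·1 − 6·0 + 7·1 = 16.

16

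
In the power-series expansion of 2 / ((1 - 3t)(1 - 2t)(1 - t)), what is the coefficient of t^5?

The denominator gives the recurrence a_n = 6a_(n−1) − 11a_(n−2) + 6a_(n−3) for n ≥ 3; the numerator fixes a_0 = 2, a_1 = 12, a_2 = 50.
Iterating: 2, 12, 50, 180, 602, 1932, so a_5 = 1932.

1932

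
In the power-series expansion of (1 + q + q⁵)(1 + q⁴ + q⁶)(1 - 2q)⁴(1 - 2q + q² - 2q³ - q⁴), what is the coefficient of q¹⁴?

(1 + q + q⁵) has coefficients 1,1,0,0,0,1 for degrees 0…5.
(1 + q⁴ + q⁶) has coefficients 1,0,0,0,1,0,1,0,0,0,0,0,0,0,0 for degrees 0…14.
Multiplying by (1 - 2q)⁴ gives running coefficients 1,-8,24,-32,17,-8,25,-40,40,-32,16,0,0,0,0 for degrees 0…14.
Finally multiplying by (1 - 2q + q² - 2q³ - q⁴), the product of all factors after the first has coefficients 1,-10,41,-90,120,-114,98,-100,144,-194,175,-104,40,0,-16 for degrees 0…14.
[q¹⁴] = 1·(-16) + 1·0 + 1·(-194) = -210.

-210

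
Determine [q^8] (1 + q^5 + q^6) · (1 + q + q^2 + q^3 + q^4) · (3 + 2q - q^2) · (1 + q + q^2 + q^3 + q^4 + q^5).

(1 + q^5 + q^6) has coefficients 1,0,0,0,0,1,1 for degrees 0…6.
(1 + q + q^2 + q^3 + q^4) has coefficients 1,1,1,1,1,0,0,0,0 for degrees 0…8.
Multiplying by (3 + 2q - q^2) gives running coefficients 3,5,4,4,4,1,-1,0,0 for degrees 0…8.
Finally multiplying by (1 + q + q^2 + q^3 + q^4 + q^5), the product of all factors after the first has coefficients 3,8,12,16,20,21,17,12,8 for degrees 0…8.
[q^8] = 1·8 + 1·16 + 1·12 = 36.

36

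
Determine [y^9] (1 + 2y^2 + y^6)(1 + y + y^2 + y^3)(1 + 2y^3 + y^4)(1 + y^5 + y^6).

(1 + 2y^2 + y^6) has coefficients 1,0,2,0,0,0,1 for degrees 0…6.
(1 + y + y^2 + y^3) has coefficients 1,1,1,1,0,0,0,0,0,0 for degrees 0…9.
Multiplying by (1 + 2y^3 + y^4) gives running coefficients 1,1,1,3,3,3,3,1,0,0 for degrees 0…9.
Finally multiplying by (1 + y^5 + y^6), the product of all factors after the first has coefficients 1,1,1,3,3,4,5,3,4,6 for degrees 0…9.
[y^9] = 1·6 + 2·3 + 1·3 = 15.

15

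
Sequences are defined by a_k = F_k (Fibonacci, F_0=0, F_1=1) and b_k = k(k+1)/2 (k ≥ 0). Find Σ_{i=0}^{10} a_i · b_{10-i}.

530

This is [x^10] in the product of the two ordinary generating functions.
Σ = 0·55 + 1·45 + 1·36 + 2·28 + 3·21 + 5·15 + 8·10 + 13·6 + 21·3 + 34·1 + 55·0 = 530.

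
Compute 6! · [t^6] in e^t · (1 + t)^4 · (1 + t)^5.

The EGF product rule gives c_6 = Σ_{k_1+k_2+k_3=6} C(6; k_1,k_2,k_3) · ∏ g_i(k_i), where e^t gives (1)^k; (1+t)^4 gives the falling factorial (4)_k; (1+t)^5 gives the falling factorial (5)_k.
g_1(k) for k = 0…6: 1, 1, 1, 1, 1, 1, 1.
g_2(k) for k = 0…6: 1, 4, 12, 24, 24, 0, 0.
g_3(k) for k = 0…6: 1, 5, 20, 60, 120, 120, 0.
First combine the last two factors: h(k) = Σ_j C(k,j)·g_2(j)·g_3(k−j) for k = 0…6: 1, 9, 72, 504, 3024, 15120, 60480.
c_6 = Σ_k C(6,k)·g_1(k)·h(6−k) = 1·1·60480 + 6·1·15120 + 15·1·3024 + 20·1·504 + 15·1·72 + 6·1·9 + 1·1·1 = 60480 + 90720 + 45360 + 10080 + 1080 + 54 + 1 = 207775.

207775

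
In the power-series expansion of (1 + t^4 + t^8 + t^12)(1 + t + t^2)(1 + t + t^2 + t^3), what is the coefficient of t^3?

3

(1 + t^4 + t^8 + t^12) has coefficients 1,0,0,0 for degrees 0…3.
(1 + t + t^2) has coefficients 1,1,1,0 for degrees 0…3.
Finally multiplying by (1 + t + t^2 + t^3), the product of all factors after the first has coefficients 1,2,3,3 for degrees 0…3.
[t^3] = 1·3 = 3.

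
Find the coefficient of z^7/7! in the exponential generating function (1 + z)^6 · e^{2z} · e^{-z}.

The EGF product rule gives c_7 = Σ_{k_1+k_2+k_3=7} C(7; k_1,k_2,k_3) · ∏ g_i(k_i), where (1+z)^6 gives the falling factorial (6)_k; e^{2z} gives (2)^k; e^{-z} gives (-1)^k.
g_1(k) for k = 0…7: 1, 6, 30, 120, 360, 720, 720, 0.
g_2(k) for k = 0…7: 1, 2, 4, 8, 16, 32, 64, 128.
g_3(k) for k = 0…7: 1, -1, 1, -1, 1, -1, 1, -1.
First combine the last two factors: h(k) = Σ_j C(k,j)·g_2(j)·g_3(k−j) for k = 0…7: 1, 1, 1, 1, 1, 1, 1, 1.
c_7 = Σ_k C(7,k)·g_1(k)·h(7−k) = 1·1·1 + 7·6·1 + 21·30·1 + 35·120·1 + 35·360·1 + 21·720·1 + 7·720·1 = 1 + 42 + 630 + 4200 + 12600 + 15120 + 5040 = 37633.

37633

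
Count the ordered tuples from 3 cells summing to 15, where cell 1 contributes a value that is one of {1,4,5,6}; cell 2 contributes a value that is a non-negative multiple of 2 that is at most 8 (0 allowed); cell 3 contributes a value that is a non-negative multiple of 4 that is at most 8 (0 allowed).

The generating function for the choices is (z + z⁴ + z⁵ + z⁶)·(1 + z² + z⁴ + z⁶ + z⁸)·(1 + z⁴ + z⁸); the count is [z¹⁵].
(z + z⁴ + z⁵ + z⁶) has coefficients 0,1,0,0,1,1,1 for degrees 0…6.
(1 + z² + z⁴ + z⁶ + z⁸) has coefficients 1,0,1,0,1,0,1,0,1,0,0,0,0,0,0,0 for degrees 0…15.
Finally multiplying by (1 + z⁴ + z⁸), the product of all factors after the first has coefficients 1,0,1,0,2,0,2,0,3,0,2,0,2,0,1,0 for degrees 0…15.
[z¹⁵] = 1·1 + 1·0 + 1·2 + 1·0 = 3.

3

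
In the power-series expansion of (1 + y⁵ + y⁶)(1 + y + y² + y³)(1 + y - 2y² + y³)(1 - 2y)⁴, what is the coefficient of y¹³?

(1 + y⁵ + y⁶) has coefficients 1,0,0,0,0,1,1 for degrees 0…6.
(1 + y + y² + y³) has coefficients 1,1,1,1,0,0,0,0,0,0,0,0,0,0 for degrees 0…13.
Multiplying by (1 + y - 2y² + y³) gives running coefficients 1,2,0,1,0,-1,1,0,0,0,0,0,0,0 for degrees 0…13.
Finally multiplying by (1 - 2y)⁴, the product of all factors after the first has coefficients 1,-6,8,17,-56,55,-23,-16,56,-48,16,0,0,0 for degrees 0…13.
[y¹³] = 1·0 + 1·56 + 1·(-16) = 40.

40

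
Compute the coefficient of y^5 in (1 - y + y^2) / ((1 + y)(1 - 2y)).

15

The denominator gives the recurrence a_n = a_(n−1) + 2a_(n−2) for n ≥ 3; the numerator fixes a_0 = 1, a_1 = 0, a_2 = 3.
Iterating: 1, 0, 3, 3, 9, 15, so a_5 = 15.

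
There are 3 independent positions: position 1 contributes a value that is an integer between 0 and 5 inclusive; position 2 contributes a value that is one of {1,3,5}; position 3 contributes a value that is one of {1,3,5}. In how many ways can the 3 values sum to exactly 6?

6

The generating function for the choices is (1 + q + q² + q³ + q⁴ + q⁵)·(q + q³ + q⁵)·(q + q³ + q⁵); the count is [q⁶].
(1 + q + q² + q³ + q⁴ + q⁵) has coefficients 1,1,1,1,1,1 for degrees 0…5.
(q + q³ + q⁵) has coefficients 0,1,0,1,0,1,0 for degrees 0…6.
Finally multiplying by (q + q³ + q⁵), the product of all factors after the first has coefficients 0,0,1,0,2,0,3 for degrees 0…6.
[q⁶] = 1·3 + 1·0 + 1·2 + 1·0 + 1·1 + 1·0 = 6.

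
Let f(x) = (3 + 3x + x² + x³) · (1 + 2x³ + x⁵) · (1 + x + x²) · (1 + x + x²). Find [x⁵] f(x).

43

(3 + 3x + x² + x³) has coefficients 3,3,1,1 for degrees 0…3.
(1 + 2x³ + x⁵) has coefficients 1,0,0,2,0,1 for degrees 0…5.
Multiplying by (1 + x + x²) gives running coefficients 1,1,1,2,2,3 for degrees 0…5.
Finally multiplying by (1 + x + x²), the product of all factors after the first has coefficients 1,2,3,4,5,7 for degrees 0…5.
[x⁵] = 3·7 + 3·5 + 1·4 + 1·3 = 43.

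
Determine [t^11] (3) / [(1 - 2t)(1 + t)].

The denominator gives the recurrence a_n = a_(n−1) + 2a_(n−2) for n ≥ 2; the numerator fixes a_0 = 3, a_1 = 3.
Iterating: 3, 3, 9, 15, 33, 63, 129, 255, 513, 1023, 2049, 4095, so a_11 = 4095.

4095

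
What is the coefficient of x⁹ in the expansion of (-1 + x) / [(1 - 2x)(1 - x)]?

The denominator gives the recurrence a_n = 3a_(n−1) − 2a_(n−2) for n ≥ 2; the numerator fixes a_0 = -1, a_1 = -2.
Iterating: -1, -2, -4, -8, -16, -32, -64, -128, -256, -512, so a_9 = -512.

-512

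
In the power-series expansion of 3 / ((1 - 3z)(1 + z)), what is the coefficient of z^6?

1641

The denominator gives the recurrence a_n = 2a_(n−1) + 3a_(n−2) for n ≥ 2; the numerator fixes a_0 = 3, a_1 = 6.
Iterating: 3, 6, 21, 60, 183, 546, 1641, so a_6 = 1641.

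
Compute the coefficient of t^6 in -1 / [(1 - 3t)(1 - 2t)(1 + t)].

Partial fractions give a closed form: a_n = (-9/4)·3^n + (4/3)·2^n + (-1/12)·(-1)^n.
At n = 6: a_6 = -1555.

-1555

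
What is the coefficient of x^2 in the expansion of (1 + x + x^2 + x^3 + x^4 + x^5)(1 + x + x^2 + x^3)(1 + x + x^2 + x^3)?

6

(1 + x + x^2 + x^3 + x^4 + x^5) has coefficients 1,1,1 for degrees 0…2.
(1 + x + x^2 + x^3) has coefficients 1,1,1 for degrees 0…2.
Finally multiplying by (1 + x + x^2 + x^3), the product of all factors after the first has coefficients 1,2,3 for degrees 0…2.
[x^2] = 1·3 + 1·2 + 1·1 = 6.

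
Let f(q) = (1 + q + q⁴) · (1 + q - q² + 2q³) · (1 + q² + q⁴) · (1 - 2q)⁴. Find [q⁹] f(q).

(1 + q + q⁴) has coefficients 1,1,0,0,1 for degrees 0…4.
(1 + q - q² + 2q³) has coefficients 1,1,-1,2,0,0,0,0,0,0 for degrees 0…9.
Multiplying by (1 + q² + q⁴) gives running coefficients 1,1,0,3,0,3,-1,2,0,0 for degrees 0…9.
Finally multiplying by (1 - 2q)⁴, the product of all factors after the first has coefficients 1,-7,16,-5,-40,91,-121,130,-136,128 for degrees 0…9.
[q⁹] = 1·128 + 1·(-136) + 1·91 = 83.

83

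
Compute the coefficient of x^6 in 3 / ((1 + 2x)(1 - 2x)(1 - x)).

Partial fractions give a closed form: a_n = (1)·(-2)^n + (3)·2^n + (-1)·1^n.
At n = 6: a_6 = 255.

255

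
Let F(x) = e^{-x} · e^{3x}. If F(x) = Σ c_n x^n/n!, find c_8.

256

The EGF product rule gives c_8 = Σ_{k_1+k_2=8} C(8; k_1,k_2) · ∏ g_i(k_i), where e^{-x} gives (-1)^k; e^{3x} gives (3)^k.
g_1(k) for k = 0…8: 1, -1, 1, -1, 1, -1, 1, -1, 1.
g_2(k) for k = 0…8: 1, 3, 9, 27, 81, 243, 729, 2187, 6561.
c_8 = Σ_k C(8,k)·g_1(k)·g_2(8−k) = 1·1·6561 + 8·(-1)·2187 + 28·1·729 + 56·(-1)·243 + 70·1·81 + 56·(-1)·27 + 28·1·9 + 8·(-1)·3 + 1·1·1 = 6561 − 17496 + 20412 − 13608 + 5670 − 1512 + 252 − 24 + 1 = 256.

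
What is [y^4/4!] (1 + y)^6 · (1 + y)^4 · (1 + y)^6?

The EGF product rule gives c_4 = Σ_{k_1+k_2+k_3=4} C(4; k_1,k_2,k_3) · ∏ g_i(k_i), where (1+y)^6 gives the falling factorial (6)_k; (1+y)^4 gives the falling factorial (4)_k; (1+y)^6 gives the falling factorial (6)_k.
g_1(k) for k = 0…4: 1, 6, 30, 120, 360.
g_2(k) for k = 0…4: 1, 4, 12, 24, 24.
g_3(k) for k = 0…4: 1, 6, 30, 120, 360.
First combine the last two factors: h(k) = Σ_j C(k,j)·g_2(j)·g_3(k−j) for k = 0…4: 1, 10, 90, 720, 5040.
c_4 = Σ_k C(4,k)·g_1(k)·h(4−k) = 1·1·5040 + 4·6·720 + 6·30·90 + 4·120·10 + 1·360·1 = 5040 + 17280 + 16200 + 4800 + 360 = 43680.

43680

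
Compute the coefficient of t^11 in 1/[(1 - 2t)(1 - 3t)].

Partial fractions give a closed form: a_n = (-2)·2^n + (3)·3^n.
At n = 11: a_11 = 527345.

527345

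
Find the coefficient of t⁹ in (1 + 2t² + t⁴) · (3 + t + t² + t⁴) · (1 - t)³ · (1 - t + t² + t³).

-11

(1 + 2t² + t⁴) has coefficients 1,0,2,0,1 for degrees 0…4.
(3 + t + t² + t⁴) has coefficients 3,1,1,0,1,0,0,0,0,0 for degrees 0…9.
Multiplying by (1 - t)³ gives running coefficients 3,-8,7,-3,3,-4,3,-1,0,0 for degrees 0…9.
Finally multiplying by (1 - t + t² + t³), the product of all factors after the first has coefficients 3,-11,18,-15,5,-3,7,-5,0,2 for degrees 0…9.
[t⁹] = 1·2 + 2·(-5) + 1·(-3) = -11.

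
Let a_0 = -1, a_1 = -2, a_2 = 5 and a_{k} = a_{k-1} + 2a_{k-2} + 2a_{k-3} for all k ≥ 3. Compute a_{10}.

645

The ordinary generating function has denominator 1 - q - 2q^2 - 2q^3.
Iterating the recurrence: a_0,…,a_{10} = -1, -2, 5, -1, 5, 13, 21, 57, 125, 281, 645.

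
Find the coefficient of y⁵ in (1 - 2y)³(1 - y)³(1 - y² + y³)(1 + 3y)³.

-291

(1 - 2y)³ has coefficients 1,-6,12,-8 for degrees 0…3.
(1 - y)³ has coefficients 1,-3,3,-1,0,0 for degrees 0…5.
Multiplying by (1 - y² + y³) gives running coefficients 1,-3,2,3,-6,4 for degrees 0…5.
Finally multiplying by (1 + 3y)³, the product of all factors after the first has coefficients 1,6,2,-33,-6,85 for degrees 0…5.
[y⁵] = 1·85 − 6·(-6) + 12·(-33) − 8·2 = -291.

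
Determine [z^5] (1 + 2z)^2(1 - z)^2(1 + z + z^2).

0

(1 + 2z)^2 has coefficients 1,4,4 for degrees 0…2.
(1 - z)^2 has coefficients 1,-2,1,0,0,0 for degrees 0…5.
Finally multiplying by (1 + z + z^2), the product of all factors after the first has coefficients 1,-1,0,-1,1,0 for degrees 0…5.
[z^5] = 1·0 + 4·1 + 4·(-1) = 0.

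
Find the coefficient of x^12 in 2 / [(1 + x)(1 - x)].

2

Partial fractions give a closed form: a_n = (1)·(-1)^n + (1)·1^n.
At n = 12: a_12 = 2.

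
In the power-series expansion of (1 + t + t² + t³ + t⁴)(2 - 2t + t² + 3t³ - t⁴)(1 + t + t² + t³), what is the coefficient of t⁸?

(1 + t + t² + t³ + t⁴) has coefficients 1,1,1,1,1 for degrees 0…4.
(2 - 2t + t² + 3t³ - t⁴) has coefficients 2,-2,1,3,-1,0,0,0,0 for degrees 0…8.
Finally multiplying by (1 + t + t² + t³), the product of all factors after the first has coefficients 2,0,1,4,1,3,2,-1,0 for degrees 0…8.
[t⁸] = 1·0 + 1·(-1) + 1·2 + 1·3 + 1·1 = 5.

5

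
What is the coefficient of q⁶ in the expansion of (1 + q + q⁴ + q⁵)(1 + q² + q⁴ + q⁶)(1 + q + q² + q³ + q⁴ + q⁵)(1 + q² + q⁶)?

16

(1 + q + q⁴ + q⁵) has coefficients 1,1,0,0,1,1 for degrees 0…5.
(1 + q² + q⁴ + q⁶) has coefficients 1,0,1,0,1,0,1 for degrees 0…6.
Multiplying by (1 + q + q² + q³ + q⁴ + q⁵) gives running coefficients 1,1,2,2,3,3,3 for degrees 0…6.
Finally multiplying by (1 + q² + q⁶), the product of all factors after the first has coefficients 1,1,3,3,5,5,7 for degrees 0…6.
[q⁶] = 1·7 + 1·5 + 1·3 + 1·1 = 16.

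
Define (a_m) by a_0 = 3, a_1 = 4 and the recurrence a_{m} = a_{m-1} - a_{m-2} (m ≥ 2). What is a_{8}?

1

The ordinary generating function has denominator 1 - t + t^2.
Iterating the recurrence: a_0,…,a_{8} = 3, 4, 1, -3, -4, -1, 3, 4, 1.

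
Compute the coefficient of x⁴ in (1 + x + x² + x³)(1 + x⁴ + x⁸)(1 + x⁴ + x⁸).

(1 + x + x² + x³) has coefficients 1,1,1,1 for degrees 0…3.
(1 + x⁴ + x⁸) has coefficients 1,0,0,0,1 for degrees 0…4.
Finally multiplying by (1 + x⁴ + x⁸), the product of all factors after the first has coefficients 1,0,0,0,2 for degrees 0…4.
[x⁴] = 1·2 + 1·0 + 1·0 + 1·0 = 2.

2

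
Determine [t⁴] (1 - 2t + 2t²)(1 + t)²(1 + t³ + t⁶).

2

(1 - 2t + 2t²) has coefficients 1,-2,2 for degrees 0…2.
(1 + t)² has coefficients 1,2,1,0,0 for degrees 0…4.
Finally multiplying by (1 + t³ + t⁶), the product of all factors after the first has coefficients 1,2,1,1,2 for degrees 0…4.
[t⁴] = 1·2 − 2·1 + 2·1 = 2.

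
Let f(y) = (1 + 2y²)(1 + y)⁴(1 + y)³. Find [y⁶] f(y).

77

(1 + 2y²) has coefficients 1,0,2 for degrees 0…2.
(1 + y)⁴ has coefficients 1,4,6,4,1,0,0 for degrees 0…6.
Finally multiplying by (1 + y)³, the product of all factors after the first has coefficients 1,7,21,35,35,21,7 for degrees 0…6.
[y⁶] = 1·7 + 2·35 = 77.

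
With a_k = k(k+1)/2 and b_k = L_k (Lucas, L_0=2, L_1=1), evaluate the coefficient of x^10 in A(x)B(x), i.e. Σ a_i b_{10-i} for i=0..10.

Write out a_i and b_{10-i} for i = 0,…,10 and sum the products.
Σ = 0·123 + 1·76 + 3·47 + 6·29 + 10·18 + 15·11 + 21·7 + 28·4 + 36·3 + 45·1 + 55·2 = 1258.

1258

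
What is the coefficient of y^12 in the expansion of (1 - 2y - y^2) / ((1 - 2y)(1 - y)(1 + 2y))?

1366

Partial fractions give a closed form: a_n = (-1/4)·2^n + (2/3)·1^n + (7/12)·(-2)^n.
At n = 12: a_12 = 1366.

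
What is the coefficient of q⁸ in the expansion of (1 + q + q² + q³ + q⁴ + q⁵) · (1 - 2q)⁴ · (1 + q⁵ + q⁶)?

-14

(1 + q + q² + q³ + q⁴ + q⁵) has coefficients 1,1,1,1,1,1 for degrees 0…5.
(1 - 2q)⁴ has coefficients 1,-8,24,-32,16,0,0,0,0 for degrees 0…8.
Finally multiplying by (1 + q⁵ + q⁶), the product of all factors after the first has coefficients 1,-8,24,-32,16,1,-7,16,-8 for degrees 0…8.
[q⁸] = 1·(-8) + 1·16 + 1·(-7) + 1·1 + 1·16 + 1·(-32) = -14.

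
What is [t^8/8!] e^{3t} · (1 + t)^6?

5668137

The EGF product rule gives c_8 = Σ_{k_1+k_2=8} C(8; k_1,k_2) · ∏ g_i(k_i), where e^{3t} gives (3)^k; (1+t)^6 gives the falling factorial (6)_k.
g_1(k) for k = 0…8: 1, 3, 9, 27, 81, 243, 729, 2187, 6561.
g_2(k) for k = 0…8: 1, 6, 30, 120, 360, 720, 720, 0, 0.
c_8 = Σ_k C(8,k)·g_1(k)·g_2(8−k) = 28·9·720 + 56·27·720 + 70·81·360 + 56·243·120 + 28·729·30 + 8·2187·6 + 1·6561·1 = 181440 + 1088640 + 2041200 + 1632960 + 612360 + 104976 + 6561 = 5668137.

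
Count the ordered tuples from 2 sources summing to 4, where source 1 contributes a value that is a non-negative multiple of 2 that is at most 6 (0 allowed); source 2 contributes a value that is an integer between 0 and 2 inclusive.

The generating function for the choices is (1 + y^2 + y^4 + y^6)·(1 + y + y^2); the count is [y^4].
(1 + y^2 + y^4 + y^6) has coefficients 1,0,1,0,1 for degrees 0…4.
(1 + y + y^2) has coefficients 1,1,1,0,0 for degrees 0…4.
[y^4] = 1·0 + 1·1 + 1·1 = 2.

2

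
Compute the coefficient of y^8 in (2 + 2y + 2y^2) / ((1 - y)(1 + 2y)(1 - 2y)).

1022

Partial fractions give a closed form: a_n = (-2)·1^n + (1/2)·(-2)^n + (7/2)·2^n.
At n = 8: a_8 = 1022.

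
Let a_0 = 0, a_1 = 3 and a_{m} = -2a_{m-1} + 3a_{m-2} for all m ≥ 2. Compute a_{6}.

The ordinary generating function has denominator 1 + 2y - 3y^2.
Iterating the recurrence: a_0,…,a_{6} = 0, 3, -6, 21, -60, 183, -546.

-546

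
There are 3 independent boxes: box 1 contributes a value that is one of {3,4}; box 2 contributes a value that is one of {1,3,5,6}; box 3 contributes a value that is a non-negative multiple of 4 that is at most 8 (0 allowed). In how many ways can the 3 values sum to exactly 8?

2

The generating function for the choices is (y^3 + y^4)·(y + y^3 + y^5 + y^6)·(1 + y^4 + y^8); the count is [y^8].
(y^3 + y^4) has coefficients 0,0,0,1,1 for degrees 0…4.
(y + y^3 + y^5 + y^6) has coefficients 0,1,0,1,0,1,1,0,0 for degrees 0…8.
Finally multiplying by (1 + y^4 + y^8), the product of all factors after the first has coefficients 0,1,0,1,0,2,1,1,0 for degrees 0…8.
[y^8] = 1·2 + 1·0 = 2.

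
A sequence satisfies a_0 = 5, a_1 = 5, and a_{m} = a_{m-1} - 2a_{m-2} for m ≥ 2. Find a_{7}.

The ordinary generating function has denominator 1 - q + 2q^2.
Iterating the recurrence: a_0,…,a_{7} = 5, 5, -5, -15, -5, 25, 35, -15.

-15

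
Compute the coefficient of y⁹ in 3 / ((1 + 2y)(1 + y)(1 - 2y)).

Partial fractions give a closed form: a_n = (3)·(-2)^n + (-1)·(-1)^n + (1)·2^n.
At n = 9: a_9 = -1023.

-1023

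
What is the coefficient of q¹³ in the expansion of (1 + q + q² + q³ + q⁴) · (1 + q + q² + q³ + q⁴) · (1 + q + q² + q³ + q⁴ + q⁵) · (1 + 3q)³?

460

(1 + q + q² + q³ + q⁴) has coefficients 1,1,1,1,1 for degrees 0…4.
(1 + q + q² + q³ + q⁴) has coefficients 1,1,1,1,1,0,0,0,0,0,0,0,0,0 for degrees 0…13.
Multiplying by (1 + q + q² + q³ + q⁴ + q⁵) gives running coefficients 1,2,3,4,5,5,4,3,2,1,0,0,0,0 for degrees 0…13.
Finally multiplying by (1 + 3q)³, the product of all factors after the first has coefficients 1,11,48,112,176,239,292,309,272,208,144,81,27,0 for degrees 0…13.
[q¹³] = 1·0 + 1·27 + 1·81 + 1·144 + 1·208 = 460.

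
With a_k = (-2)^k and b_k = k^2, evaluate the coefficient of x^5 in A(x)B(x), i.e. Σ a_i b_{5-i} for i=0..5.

13

Write out a_i and b_{5-i} for i = 0,…,5 and sum the products.
Σ = 1·25 − 2·16 + 4·9 − 8·4 + 16·1 − 32·0 = 13.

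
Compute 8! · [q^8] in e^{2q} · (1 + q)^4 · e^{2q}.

The EGF product rule gives c_8 = Σ_{k_1+k_2+k_3=8} C(8; k_1,k_2,k_3) · ∏ g_i(k_i), where e^{2q} gives (2)^k; (1+q)^4 gives the falling factorial (4)_k; e^{2q} gives (2)^k.
g_1(k) for k = 0…8: 1, 2, 4, 8, 16, 32, 64, 128, 256.
g_2(k) for k = 0…8: 1, 4, 12, 24, 24, 0, 0, 0, 0.
g_3(k) for k = 0…8: 1, 2, 4, 8, 16, 32, 64, 128, 256.
First combine the last two factors: h(k) = Σ_j C(k,j)·g_2(j)·g_3(k−j) for k = 0…8: 1, 6, 32, 152, 648, 2512, 8992, 30144, 95744.
c_8 = Σ_k C(8,k)·g_1(k)·h(8−k) = 1·1·95744 + 8·2·30144 + 28·4·8992 + 56·8·2512 + 70·16·648 + 56·32·152 + 28·64·32 + 8·128·6 + 1·256·1 = 95744 + 482304 + 1007104 + 1125376 + 725760 + 272384 + 57344 + 6144 + 256 = 3772416.

3772416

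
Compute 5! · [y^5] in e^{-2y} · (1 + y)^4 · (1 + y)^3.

The EGF product rule gives c_5 = Σ_{k_1+k_2+k_3=5} C(5; k_1,k_2,k_3) · ∏ g_i(k_i), where e^{-2y} gives (-2)^k; (1+y)^4 gives the falling factorial (4)_k; (1+y)^3 gives the falling factorial (3)_k.
g_1(k) for k = 0…5: 1, -2, 4, -8, 16, -32.
g_2(k) for k = 0…5: 1, 4, 12, 24, 24, 0.
g_3(k) for k = 0…5: 1, 3, 6, 6, 0, 0.
First combine the last two factors: h(k) = Σ_j C(k,j)·g_2(j)·g_3(k−j) for k = 0…5: 1, 7, 42, 210, 840, 2520.
c_5 = Σ_k C(5,k)·g_1(k)·h(5−k) = 1·1·2520 + 5·(-2)·840 + 10·4·210 + 10·(-8)·42 + 5·16·7 + 1·(-32)·1 = 2520 − 8400 + 8400 − 3360 + 560 − 32 = -312.

-312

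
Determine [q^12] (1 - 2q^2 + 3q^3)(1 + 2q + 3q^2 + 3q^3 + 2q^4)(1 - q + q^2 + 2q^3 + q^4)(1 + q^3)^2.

47

(1 - 2q^2 + 3q^3) has coefficients 1,0,-2,3 for degrees 0…3.
(1 + 2q + 3q^2 + 3q^3 + 2q^4) has coefficients 1,2,3,3,2,0,0,0,0,0,0,0,0 for degrees 0…12.
Multiplying by (1 - q + q^2 + 2q^3 + q^4) gives running coefficients 1,1,2,4,7,9,11,7,2,0,0,0,0 for degrees 0…12.
Finally multiplying by (1 + q^3)^2, the product of all factors after the first has coefficients 1,1,2,6,9,13,20,22,22,26,21,13,11 for degrees 0…12.
[q^12] = 1·11 − 2·21 + 3·26 = 47.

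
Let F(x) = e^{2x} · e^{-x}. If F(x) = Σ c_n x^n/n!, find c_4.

1

The EGF product rule gives c_4 = Σ_{k_1+k_2=4} C(4; k_1,k_2) · ∏ g_i(k_i), where e^{2x} gives (2)^k; e^{-x} gives (-1)^k.
g_1(k) for k = 0…4: 1, 2, 4, 8, 16.
g_2(k) for k = 0…4: 1, -1, 1, -1, 1.
c_4 = Σ_k C(4,k)·g_1(k)·g_2(4−k) = 1·1·1 + 4·2·(-1) + 6·4·1 + 4·8·(-1) + 1·16·1 = 1 − 8 + 24 − 32 + 16 = 1.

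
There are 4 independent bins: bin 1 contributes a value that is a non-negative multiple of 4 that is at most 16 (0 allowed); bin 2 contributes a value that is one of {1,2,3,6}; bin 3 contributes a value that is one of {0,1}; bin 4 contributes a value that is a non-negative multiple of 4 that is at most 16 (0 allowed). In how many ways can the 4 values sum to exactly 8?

2

The generating function for the choices is (1 + z^4 + z^8 + z^12 + z^16)·(z + z^2 + z^3 + z^6)·(1 + z)·(1 + z^4 + z^8 + z^12 + z^16); the count is [z^8].
(1 + z^4 + z^8 + z^12 + z^16) has coefficients 1,0,0,0,1,0,0,0,1 for degrees 0…8.
(z + z^2 + z^3 + z^6) has coefficients 0,1,1,1,0,0,1,0,0 for degrees 0…8.
Multiplying by (1 + z) gives running coefficients 0,1,2,2,1,0,1,1,0 for degrees 0…8.
Finally multiplying by (1 + z^4 + z^8 + z^12 + z^16), the product of all factors after the first has coefficients 0,1,2,2,1,1,3,3,1 for degrees 0…8.
[z^8] = 1·1 + 1·1 + 1·0 = 2.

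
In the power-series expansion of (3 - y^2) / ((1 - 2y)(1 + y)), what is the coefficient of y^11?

The denominator gives the recurrence a_n = a_(n−1) + 2a_(n−2) for n ≥ 3; the numerator fixes a_0 = 3, a_1 = 3, a_2 = 8.
Iterating: 3, 3, 8, 14, 30, 58, 118, 234, 470, 938, 1878, 3754, so a_11 = 3754.

3754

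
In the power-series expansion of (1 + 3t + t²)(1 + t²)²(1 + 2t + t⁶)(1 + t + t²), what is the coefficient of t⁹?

14

(1 + 3t + t²) has coefficients 1,3,1 for degrees 0…2.
(1 + t²)² has coefficients 1,0,2,0,1,0,0,0,0,0 for degrees 0…9.
Multiplying by (1 + 2t + t⁶) gives running coefficients 1,2,2,4,1,2,1,0,2,0 for degrees 0…9.
Finally multiplying by (1 + t + t²), the product of all factors after the first has coefficients 1,3,5,8,7,7,4,3,3,2 for degrees 0…9.
[t⁹] = 1·2 + 3·3 + 1·3 = 14.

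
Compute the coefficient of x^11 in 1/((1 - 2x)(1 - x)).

Partial fractions give a closed form: a_n = (2)·2^n + (-1)·1^n.
At n = 11: a_11 = 4095.

4095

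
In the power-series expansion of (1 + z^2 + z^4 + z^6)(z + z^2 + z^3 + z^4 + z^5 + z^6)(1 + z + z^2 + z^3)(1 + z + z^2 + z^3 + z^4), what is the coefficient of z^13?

(1 + z^2 + z^4 + z^6) has coefficients 1,0,1,0,1,0,1 for degrees 0…6.
(z + z^2 + z^3 + z^4 + z^5 + z^6) has coefficients 0,1,1,1,1,1,1,0,0,0,0,0,0,0 for degrees 0…13.
Multiplying by (1 + z + z^2 + z^3) gives running coefficients 0,1,2,3,4,4,4,3,2,1,0,0,0,0 for degrees 0…13.
Finally multiplying by (1 + z + z^2 + z^3 + z^4), the product of all factors after the first has coefficients 0,1,3,6,10,14,17,18,17,14,10,6,3,1 for degrees 0…13.
[z^13] = 1·1 + 1·6 + 1·14 + 1·18 = 39.

39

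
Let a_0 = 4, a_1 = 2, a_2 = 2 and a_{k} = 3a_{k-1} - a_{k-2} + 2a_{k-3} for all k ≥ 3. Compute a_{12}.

The ordinary generating function has denominator 1 - 3y + y^2 - 2y^3.
Iterating the recurrence: a_0,…,a_{12} = 4, 2, 2, 12, 38, 106, 304, 882, 2554, 7388, 21374, 61842, 178928.

178928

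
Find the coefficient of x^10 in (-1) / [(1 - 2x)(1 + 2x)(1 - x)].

-1365

Partial fractions give a closed form: a_n = (-1)·2^n + (-1/3)·(-2)^n + (1/3)·1^n.
At n = 10: a_10 = -1365.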